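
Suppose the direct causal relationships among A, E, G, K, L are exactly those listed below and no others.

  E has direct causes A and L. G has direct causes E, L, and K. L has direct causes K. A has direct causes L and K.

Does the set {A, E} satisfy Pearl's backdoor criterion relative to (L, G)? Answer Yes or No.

Backdoor paths from L to G (paths whose first edge points into L):
  P1: L <- K -> A -> E -> G
  P2: L <- K -> G
Condition 1 (no descendant of L in the set): FAILS — A and E are descendants of L.
Condition 2 (every backdoor path blocked by {A, E}):
  P1: blocked at chain node A ∈ conditioning set.
  P2: open — no interior node is in the conditioning set.
{A, E} does not satisfy the backdoor criterion.

No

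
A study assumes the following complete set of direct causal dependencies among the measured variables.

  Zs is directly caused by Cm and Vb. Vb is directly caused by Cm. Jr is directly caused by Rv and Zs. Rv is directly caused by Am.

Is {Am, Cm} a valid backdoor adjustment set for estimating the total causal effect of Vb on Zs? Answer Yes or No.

Yes

Backdoor paths from Vb to Zs (paths whose first edge points into Vb):
  P1: Vb <- Cm -> Zs
Condition 1 (no descendant of Vb in the set): holds — descendants of Vb are {Jr, Zs}; none are in {Am, Cm}.
Condition 2 (every backdoor path blocked by {Am, Cm}):
  P1: blocked at fork node Cm ∈ conditioning set.
{Am, Cm} satisfies the backdoor criterion.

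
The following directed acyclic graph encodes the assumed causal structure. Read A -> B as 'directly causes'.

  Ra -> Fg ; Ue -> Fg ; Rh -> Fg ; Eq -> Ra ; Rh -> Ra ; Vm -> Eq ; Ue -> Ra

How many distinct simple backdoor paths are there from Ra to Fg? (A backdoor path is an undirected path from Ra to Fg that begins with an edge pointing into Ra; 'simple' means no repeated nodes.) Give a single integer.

A backdoor path from Ra to Fg is any simple undirected path whose first edge points into Ra (i.e. leaves Ra via a parent).
Parents of Ra: {Eq, Rh, Ue}.
Enumerating:
  P1: Ra <- Ue -> Fg
  P2: Ra <- Rh -> Fg
That exhausts the simple backdoor paths. Count: 2.

2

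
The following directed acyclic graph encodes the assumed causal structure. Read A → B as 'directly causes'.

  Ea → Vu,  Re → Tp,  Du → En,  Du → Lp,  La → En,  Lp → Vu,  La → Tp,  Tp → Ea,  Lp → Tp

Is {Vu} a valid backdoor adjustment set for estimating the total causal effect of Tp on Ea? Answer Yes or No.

Backdoor paths from Tp to Ea (paths whose first edge points into Tp):
  P1: Tp <- Lp -> Vu <- Ea
  P2: Tp <- La -> En <- Du -> Lp -> Vu <- Ea
Condition 1 (no descendant of Tp in the set): FAILS — Vu is a descendant of Tp.
Condition 2 (every backdoor path blocked by {Vu}):
  P1: open — collider(s) Vu are conditioned on (or have a conditioned descendant) and no non-collider on the path is in the set.
  P2: blocked at collider En (neither it nor any descendant is in the conditioning set).
{Vu} does not satisfy the backdoor criterion.

No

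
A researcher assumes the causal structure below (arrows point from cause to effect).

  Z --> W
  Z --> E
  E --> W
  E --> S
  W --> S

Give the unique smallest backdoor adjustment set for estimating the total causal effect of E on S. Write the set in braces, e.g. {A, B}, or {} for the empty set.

Variables eligible for adjustment (non-descendants of E, excluding E and S): {Z}.
Backdoor paths from E to S:
  P1: E <- Z -> W -> S
The empty set is not sufficient: P1 (E <- Z -> W -> S) has no collider blocking it and no conditioned non-collider, so it is open.
Try {Z}:
  P1: blocked at fork node Z ∈ conditioning set.
{Z} contains no descendant of E and blocks every backdoor path.
{Z} is the unique smallest valid adjustment set.

{Z}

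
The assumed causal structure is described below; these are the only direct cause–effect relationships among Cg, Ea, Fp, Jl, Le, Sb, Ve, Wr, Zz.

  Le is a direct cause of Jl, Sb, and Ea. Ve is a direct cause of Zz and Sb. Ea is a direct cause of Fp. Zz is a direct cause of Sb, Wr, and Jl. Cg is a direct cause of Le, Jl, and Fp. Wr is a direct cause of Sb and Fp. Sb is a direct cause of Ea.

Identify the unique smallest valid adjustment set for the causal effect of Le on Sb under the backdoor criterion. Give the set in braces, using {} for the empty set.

{}

Variables eligible for adjustment (non-descendants of Le, excluding Le and Sb): {Cg, Ve, Wr, Zz}.
Backdoor paths from Le to Sb:
  P1: Le <- Cg -> Jl <- Zz <- Ve -> Sb
  P2: Le <- Cg -> Jl <- Zz -> Wr -> Sb
  P3: Le <- Cg -> Jl <- Zz -> Wr -> Fp <- Ea <- Sb
  P4: Le <- Cg -> Jl <- Zz -> Sb
  P5: Le <- Cg -> Fp <- Wr <- Zz <- Ve -> Sb
  P6: Le <- Cg -> Fp <- Wr <- Zz -> Sb
  P7: Le <- Cg -> Fp <- Wr -> Sb
  P8: Le <- Cg -> Fp <- Ea <- Sb
Each backdoor path contains an unconditioned collider, so every path is already blocked with the empty conditioning set:
  P1: blocked at collider Jl (neither it nor any descendant is in the conditioning set).
  P2: blocked at collider Jl (neither it nor any descendant is in the conditioning set).
  P3: blocked at collider Jl (neither it nor any descendant is in the conditioning set).
  P4: blocked at collider Jl (neither it nor any descendant is in the conditioning set).
  P5: blocked at collider Fp (neither it nor any descendant is in the conditioning set).
  P6: blocked at collider Fp (neither it nor any descendant is in the conditioning set).
  P7: blocked at collider Fp (neither it nor any descendant is in the conditioning set).
  P8: blocked at collider Fp (neither it nor any descendant is in the conditioning set).
The empty set is therefore the unique smallest valid set.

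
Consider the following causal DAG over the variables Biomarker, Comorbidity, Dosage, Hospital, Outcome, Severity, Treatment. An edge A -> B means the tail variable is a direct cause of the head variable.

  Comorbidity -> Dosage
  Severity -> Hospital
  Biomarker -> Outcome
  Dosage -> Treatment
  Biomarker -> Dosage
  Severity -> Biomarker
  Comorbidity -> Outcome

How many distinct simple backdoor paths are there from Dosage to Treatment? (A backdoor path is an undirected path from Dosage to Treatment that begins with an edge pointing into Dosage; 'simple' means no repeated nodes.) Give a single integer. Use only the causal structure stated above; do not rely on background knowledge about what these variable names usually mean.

0

A backdoor path from Dosage to Treatment is any simple undirected path whose first edge points into Dosage (i.e. leaves Dosage via a parent).
Parents of Dosage: {Biomarker, Comorbidity}.
No simple path from any parent of Dosage reaches Treatment without revisiting Dosage, so there are no backdoor paths.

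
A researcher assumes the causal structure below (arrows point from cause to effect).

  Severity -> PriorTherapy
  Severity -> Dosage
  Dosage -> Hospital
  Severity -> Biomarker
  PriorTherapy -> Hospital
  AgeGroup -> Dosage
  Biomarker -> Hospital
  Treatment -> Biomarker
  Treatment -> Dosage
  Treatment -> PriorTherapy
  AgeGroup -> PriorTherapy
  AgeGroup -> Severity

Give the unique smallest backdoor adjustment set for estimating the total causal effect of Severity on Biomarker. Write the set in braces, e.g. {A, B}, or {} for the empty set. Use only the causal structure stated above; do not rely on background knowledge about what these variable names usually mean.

Variables eligible for adjustment (non-descendants of Severity, excluding Severity and Biomarker): {AgeGroup, Treatment}.
Backdoor paths from Severity to Biomarker:
  P1: Severity <- AgeGroup -> Dosage <- Treatment -> Biomarker
  P2: Severity <- AgeGroup -> Dosage <- Treatment -> PriorTherapy -> Hospital <- Biomarker
  P3: Severity <- AgeGroup -> Dosage -> Hospital <- Biomarker
  P4: Severity <- AgeGroup -> Dosage -> Hospital <- PriorTherapy <- Treatment -> Biomarker
  P5: Severity <- AgeGroup -> PriorTherapy <- Treatment -> Biomarker
  P6: Severity <- AgeGroup -> PriorTherapy <- Treatment -> Dosage -> Hospital <- Biomarker
  P7: Severity <- AgeGroup -> PriorTherapy -> Hospital <- Biomarker
  P8: Severity <- AgeGroup -> PriorTherapy -> Hospital <- Dosage <- Treatment -> Biomarker
Each backdoor path contains an unconditioned collider, so every path is already blocked with the empty conditioning set:
  P1: blocked at collider Dosage (neither it nor any descendant is in the conditioning set).
  P2: blocked at collider Dosage (neither it nor any descendant is in the conditioning set).
  P3: blocked at collider Hospital (neither it nor any descendant is in the conditioning set).
  P4: blocked at collider Hospital (neither it nor any descendant is in the conditioning set).
  P5: blocked at collider PriorTherapy (neither it nor any descendant is in the conditioning set).
  P6: blocked at collider PriorTherapy (neither it nor any descendant is in the conditioning set).
  P7: blocked at collider Hospital (neither it nor any descendant is in the conditioning set).
  P8: blocked at collider Hospital (neither it nor any descendant is in the conditioning set).
The empty set is therefore the unique smallest valid set.

{}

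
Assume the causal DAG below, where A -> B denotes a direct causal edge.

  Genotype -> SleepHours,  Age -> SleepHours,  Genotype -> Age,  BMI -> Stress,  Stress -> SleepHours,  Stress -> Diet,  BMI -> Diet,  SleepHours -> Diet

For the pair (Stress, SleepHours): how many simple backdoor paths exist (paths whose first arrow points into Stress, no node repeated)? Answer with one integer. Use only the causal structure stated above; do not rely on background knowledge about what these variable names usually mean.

1

A backdoor path from Stress to SleepHours is any simple undirected path whose first edge points into Stress (i.e. leaves Stress via a parent).
Parents of Stress: {BMI}.
Enumerating:
  P1: Stress <- BMI -> Diet <- SleepHours
That exhausts the simple backdoor paths. Count: 1.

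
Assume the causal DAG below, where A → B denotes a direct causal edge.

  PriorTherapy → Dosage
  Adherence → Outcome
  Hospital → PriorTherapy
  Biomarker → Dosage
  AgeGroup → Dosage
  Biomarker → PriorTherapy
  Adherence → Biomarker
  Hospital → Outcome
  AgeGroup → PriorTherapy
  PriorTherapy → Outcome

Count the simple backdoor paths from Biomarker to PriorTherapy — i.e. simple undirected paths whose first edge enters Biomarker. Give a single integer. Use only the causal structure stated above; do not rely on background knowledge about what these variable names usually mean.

A backdoor path from Biomarker to PriorTherapy is any simple undirected path whose first edge points into Biomarker (i.e. leaves Biomarker via a parent).
Parents of Biomarker: {Adherence}.
Enumerating:
  P1: Biomarker <- Adherence -> Outcome <- Hospital -> PriorTherapy
  P2: Biomarker <- Adherence -> Outcome <- PriorTherapy
That exhausts the simple backdoor paths. Count: 2.

2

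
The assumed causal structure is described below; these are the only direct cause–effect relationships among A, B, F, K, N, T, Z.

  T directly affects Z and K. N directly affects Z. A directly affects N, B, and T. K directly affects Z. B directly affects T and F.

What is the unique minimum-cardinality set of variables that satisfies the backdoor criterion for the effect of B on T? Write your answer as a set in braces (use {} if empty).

Variables eligible for adjustment (non-descendants of B, excluding B and T): {A, N}.
Backdoor paths from B to T:
  P1: B <- A -> N -> Z <- T
  P2: B <- A -> N -> Z <- K <- T
  P3: B <- A -> T
The empty set is not sufficient: P3 (B <- A -> T) has no collider blocking it and no conditioned non-collider, so it is open.
Try {A}:
  P1: blocked at fork node A ∈ conditioning set.
  P2: blocked at fork node A ∈ conditioning set.
  P3: blocked at fork node A ∈ conditioning set.
{A} contains no descendant of B and blocks every backdoor path.
No other singleton works — e.g. {N} leaves P3 open — so {A} is the unique smallest valid adjustment set.

{A}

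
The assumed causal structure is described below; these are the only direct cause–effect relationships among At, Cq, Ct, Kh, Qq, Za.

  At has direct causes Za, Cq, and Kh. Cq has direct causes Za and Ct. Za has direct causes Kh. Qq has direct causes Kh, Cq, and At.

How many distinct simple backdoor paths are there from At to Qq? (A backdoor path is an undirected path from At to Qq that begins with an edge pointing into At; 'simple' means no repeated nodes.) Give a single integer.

A backdoor path from At to Qq is any simple undirected path whose first edge points into At (i.e. leaves At via a parent).
Parents of At: {Cq, Kh, Za}.
Enumerating:
  P1: At <- Kh -> Za -> Cq -> Qq
  P2: At <- Kh -> Qq
  P3: At <- Za <- Kh -> Qq
  P4: At <- Za -> Cq -> Qq
  P5: At <- Cq <- Za <- Kh -> Qq
  P6: At <- Cq -> Qq
That exhausts the simple backdoor paths. Count: 6.

6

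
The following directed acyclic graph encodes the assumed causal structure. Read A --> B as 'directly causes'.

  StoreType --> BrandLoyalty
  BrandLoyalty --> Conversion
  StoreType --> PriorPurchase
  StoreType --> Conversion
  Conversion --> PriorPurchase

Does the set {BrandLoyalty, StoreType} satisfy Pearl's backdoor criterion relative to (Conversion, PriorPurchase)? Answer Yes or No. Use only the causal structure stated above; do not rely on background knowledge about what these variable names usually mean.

Yes

Backdoor paths from Conversion to PriorPurchase (paths whose first edge points into Conversion):
  P1: Conversion <- StoreType -> PriorPurchase
  P2: Conversion <- BrandLoyalty <- StoreType -> PriorPurchase
Condition 1 (no descendant of Conversion in the set): holds — descendants of Conversion are {PriorPurchase}; none are in {BrandLoyalty, StoreType}.
Condition 2 (every backdoor path blocked by {BrandLoyalty, StoreType}):
  P1: blocked at fork node StoreType ∈ conditioning set.
  P2: blocked at chain node BrandLoyalty ∈ conditioning set.
{BrandLoyalty, StoreType} satisfies the backdoor criterion.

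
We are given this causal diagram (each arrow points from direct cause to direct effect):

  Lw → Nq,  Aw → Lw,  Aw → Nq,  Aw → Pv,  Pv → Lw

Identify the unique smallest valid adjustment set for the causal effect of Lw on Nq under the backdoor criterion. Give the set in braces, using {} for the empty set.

Variables eligible for adjustment (non-descendants of Lw, excluding Lw and Nq): {Aw, Pv}.
Backdoor paths from Lw to Nq:
  P1: Lw <- Aw -> Nq
  P2: Lw <- Pv <- Aw -> Nq
The empty set is not sufficient: P1 (Lw <- Aw -> Nq) has no collider blocking it and no conditioned non-collider, so it is open.
Try {Aw}:
  P1: blocked at fork node Aw ∈ conditioning set.
  P2: blocked at fork node Aw ∈ conditioning set.
{Aw} contains no descendant of Lw and blocks every backdoor path.
No other singleton works — e.g. {Pv} leaves P1 open — so {Aw} is the unique smallest valid adjustment set.

{Aw}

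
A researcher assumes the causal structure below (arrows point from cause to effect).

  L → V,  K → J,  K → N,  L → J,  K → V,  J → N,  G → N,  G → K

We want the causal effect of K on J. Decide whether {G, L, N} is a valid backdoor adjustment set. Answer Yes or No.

Backdoor paths from K to J (paths whose first edge points into K):
  P1: K <- G -> N <- J
Condition 1 (no descendant of K in the set): FAILS — N is a descendant of K.
Condition 2 (every backdoor path blocked by {G, L, N}):
  P1: blocked at fork node G ∈ conditioning set.
{G, L, N} does not satisfy the backdoor criterion.

No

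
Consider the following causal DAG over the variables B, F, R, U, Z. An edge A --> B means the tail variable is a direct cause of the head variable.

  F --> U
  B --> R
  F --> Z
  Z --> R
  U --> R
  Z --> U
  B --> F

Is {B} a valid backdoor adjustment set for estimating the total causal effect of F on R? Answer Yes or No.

Yes

Backdoor paths from F to R (paths whose first edge points into F):
  P1: F <- B -> R
Condition 1 (no descendant of F in the set): holds — descendants of F are {R, U, Z}; none are in {B}.
Condition 2 (every backdoor path blocked by {B}):
  P1: blocked at fork node B ∈ conditioning set.
{B} satisfies the backdoor criterion.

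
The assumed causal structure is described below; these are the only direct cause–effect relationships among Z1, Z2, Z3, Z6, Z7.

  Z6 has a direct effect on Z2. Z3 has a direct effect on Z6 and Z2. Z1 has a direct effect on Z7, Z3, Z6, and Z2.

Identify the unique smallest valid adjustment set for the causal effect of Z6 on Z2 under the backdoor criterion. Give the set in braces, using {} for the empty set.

{Z1, Z3}

Variables eligible for adjustment (non-descendants of Z6, excluding Z6 and Z2): {Z1, Z3, Z7}.
Backdoor paths from Z6 to Z2:
  P1: Z6 <- Z1 -> Z3 -> Z2
  P2: Z6 <- Z1 -> Z2
  P3: Z6 <- Z3 <- Z1 -> Z2
  P4: Z6 <- Z3 -> Z2
The empty set is not sufficient: P1 (Z6 <- Z1 -> Z3 -> Z2) has no collider blocking it and no conditioned non-collider, so it is open.
Try {Z1, Z3}:
  P1: blocked at fork node Z1 ∈ conditioning set.
  P2: blocked at fork node Z1 ∈ conditioning set.
  P3: blocked at chain node Z3 ∈ conditioning set.
  P4: blocked at fork node Z3 ∈ conditioning set.
{Z1, Z3} contains no descendant of Z6 and blocks every backdoor path.
Every element of {Z1, Z3} is needed (dropping Z1 leaves P2 open; dropping Z3 leaves P4 open), so no proper subset is valid.
Among all size-2 subsets of the eligible variables, only {Z1, Z3} blocks every backdoor path, so it is the unique smallest valid adjustment set.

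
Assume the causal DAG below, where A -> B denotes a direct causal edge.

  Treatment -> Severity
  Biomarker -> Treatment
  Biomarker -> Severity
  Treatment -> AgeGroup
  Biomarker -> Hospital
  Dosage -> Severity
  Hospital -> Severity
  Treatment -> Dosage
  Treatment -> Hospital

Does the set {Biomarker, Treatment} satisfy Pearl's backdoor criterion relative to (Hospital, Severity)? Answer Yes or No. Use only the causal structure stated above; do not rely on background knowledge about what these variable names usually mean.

Yes

Backdoor paths from Hospital to Severity (paths whose first edge points into Hospital):
  P1: Hospital <- Biomarker -> Treatment -> Dosage -> Severity
  P2: Hospital <- Biomarker -> Treatment -> Severity
  P3: Hospital <- Biomarker -> Severity
  P4: Hospital <- Treatment <- Biomarker -> Severity
  P5: Hospital <- Treatment -> Dosage -> Severity
  P6: Hospital <- Treatment -> Severity
Condition 1 (no descendant of Hospital in the set): holds — descendants of Hospital are {Severity}; none are in {Biomarker, Treatment}.
Condition 2 (every backdoor path blocked by {Biomarker, Treatment}):
  P1: blocked at fork node Biomarker ∈ conditioning set.
  P2: blocked at fork node Biomarker ∈ conditioning set.
  P3: blocked at fork node Biomarker ∈ conditioning set.
  P4: blocked at chain node Treatment ∈ conditioning set.
  P5: blocked at fork node Treatment ∈ conditioning set.
  P6: blocked at fork node Treatment ∈ conditioning set.
{Biomarker, Treatment} satisfies the backdoor criterion.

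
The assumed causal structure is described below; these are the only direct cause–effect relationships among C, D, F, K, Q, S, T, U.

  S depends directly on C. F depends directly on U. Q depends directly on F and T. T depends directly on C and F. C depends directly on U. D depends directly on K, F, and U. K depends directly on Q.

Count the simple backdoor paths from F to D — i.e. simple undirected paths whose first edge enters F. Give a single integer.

2

A backdoor path from F to D is any simple undirected path whose first edge points into F (i.e. leaves F via a parent).
Parents of F: {U}.
Enumerating:
  P1: F <- U -> C -> T -> Q -> K -> D
  P2: F <- U -> D
That exhausts the simple backdoor paths. Count: 2.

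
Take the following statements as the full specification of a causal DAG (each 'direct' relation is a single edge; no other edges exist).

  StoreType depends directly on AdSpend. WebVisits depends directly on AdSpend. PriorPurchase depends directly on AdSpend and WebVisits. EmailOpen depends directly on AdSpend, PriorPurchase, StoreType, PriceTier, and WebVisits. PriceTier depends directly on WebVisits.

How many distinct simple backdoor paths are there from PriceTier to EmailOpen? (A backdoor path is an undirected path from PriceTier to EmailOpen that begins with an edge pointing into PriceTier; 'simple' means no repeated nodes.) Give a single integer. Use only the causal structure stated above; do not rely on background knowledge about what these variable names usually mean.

A backdoor path from PriceTier to EmailOpen is any simple undirected path whose first edge points into PriceTier (i.e. leaves PriceTier via a parent).
Parents of PriceTier: {WebVisits}.
Enumerating:
  P1: PriceTier <- WebVisits <- AdSpend -> PriorPurchase -> EmailOpen
  P2: PriceTier <- WebVisits <- AdSpend -> StoreType -> EmailOpen
  P3: PriceTier <- WebVisits <- AdSpend -> EmailOpen
  P4: PriceTier <- WebVisits -> PriorPurchase <- AdSpend -> StoreType -> EmailOpen
  P5: PriceTier <- WebVisits -> PriorPurchase <- AdSpend -> EmailOpen
  P6: PriceTier <- WebVisits -> PriorPurchase -> EmailOpen
  P7: PriceTier <- WebVisits -> EmailOpen
That exhausts the simple backdoor paths. Count: 7.

7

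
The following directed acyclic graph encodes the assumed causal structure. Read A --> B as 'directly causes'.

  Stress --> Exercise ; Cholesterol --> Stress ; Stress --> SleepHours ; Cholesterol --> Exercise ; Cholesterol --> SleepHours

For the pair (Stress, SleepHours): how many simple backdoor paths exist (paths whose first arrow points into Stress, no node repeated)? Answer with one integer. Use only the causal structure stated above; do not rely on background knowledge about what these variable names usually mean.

A backdoor path from Stress to SleepHours is any simple undirected path whose first edge points into Stress (i.e. leaves Stress via a parent).
Parents of Stress: {Cholesterol}.
Enumerating:
  P1: Stress <- Cholesterol -> SleepHours
That exhausts the simple backdoor paths. Count: 1.

1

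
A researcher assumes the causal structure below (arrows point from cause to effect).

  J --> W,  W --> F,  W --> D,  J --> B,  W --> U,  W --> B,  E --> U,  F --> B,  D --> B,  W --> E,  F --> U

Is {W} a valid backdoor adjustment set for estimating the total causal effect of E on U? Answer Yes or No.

Yes

Backdoor paths from E to U (paths whose first edge points into E):
  P1: E <- W <- J -> B <- F -> U
  P2: E <- W -> F -> U
  P3: E <- W -> D -> B <- F -> U
  P4: E <- W -> U
  P5: E <- W -> B <- F -> U
Condition 1 (no descendant of E in the set): holds — descendants of E are {U}; none are in {W}.
Condition 2 (every backdoor path blocked by {W}):
  P1: blocked at chain node W ∈ conditioning set.
  P2: blocked at fork node W ∈ conditioning set.
  P3: blocked at fork node W ∈ conditioning set.
  P4: blocked at fork node W ∈ conditioning set.
  P5: blocked at fork node W ∈ conditioning set.
{W} satisfies the backdoor criterion.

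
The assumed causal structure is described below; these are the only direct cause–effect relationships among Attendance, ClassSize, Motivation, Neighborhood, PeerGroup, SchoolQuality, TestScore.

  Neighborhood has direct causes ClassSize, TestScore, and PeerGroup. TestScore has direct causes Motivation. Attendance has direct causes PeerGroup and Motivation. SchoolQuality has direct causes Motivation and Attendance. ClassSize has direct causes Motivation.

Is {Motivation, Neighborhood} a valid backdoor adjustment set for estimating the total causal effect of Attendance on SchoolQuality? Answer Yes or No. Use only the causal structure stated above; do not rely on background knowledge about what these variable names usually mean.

Backdoor paths from Attendance to SchoolQuality (paths whose first edge points into Attendance):
  P1: Attendance <- Motivation -> SchoolQuality
  P2: Attendance <- PeerGroup -> Neighborhood <- TestScore <- Motivation -> SchoolQuality
  P3: Attendance <- PeerGroup -> Neighborhood <- ClassSize <- Motivation -> SchoolQuality
Condition 1 (no descendant of Attendance in the set): holds — descendants of Attendance are {SchoolQuality}; none are in {Motivation, Neighborhood}.
Condition 2 (every backdoor path blocked by {Motivation, Neighborhood}):
  P1: blocked at fork node Motivation ∈ conditioning set.
  P2: blocked at fork node Motivation ∈ conditioning set.
  P3: blocked at fork node Motivation ∈ conditioning set.
{Motivation, Neighborhood} satisfies the backdoor criterion.

Yes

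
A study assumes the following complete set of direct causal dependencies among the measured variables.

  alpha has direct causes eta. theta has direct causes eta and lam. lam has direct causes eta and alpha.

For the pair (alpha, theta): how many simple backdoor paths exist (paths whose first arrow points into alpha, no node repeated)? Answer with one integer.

A backdoor path from alpha to theta is any simple undirected path whose first edge points into alpha (i.e. leaves alpha via a parent).
Parents of alpha: {eta}.
Enumerating:
  P1: alpha <- eta -> lam -> theta
  P2: alpha <- eta -> theta
That exhausts the simple backdoor paths. Count: 2.

2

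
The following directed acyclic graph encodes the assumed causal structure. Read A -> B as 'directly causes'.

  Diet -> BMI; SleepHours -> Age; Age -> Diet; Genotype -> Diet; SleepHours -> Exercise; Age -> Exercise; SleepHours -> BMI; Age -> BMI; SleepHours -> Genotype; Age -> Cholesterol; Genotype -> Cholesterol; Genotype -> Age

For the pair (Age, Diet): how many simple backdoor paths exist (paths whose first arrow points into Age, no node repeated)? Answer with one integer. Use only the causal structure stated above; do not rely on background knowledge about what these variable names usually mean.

4

A backdoor path from Age to Diet is any simple undirected path whose first edge points into Age (i.e. leaves Age via a parent).
Parents of Age: {Genotype, SleepHours}.
Enumerating:
  P1: Age <- SleepHours -> Genotype -> Diet
  P2: Age <- SleepHours -> BMI <- Diet
  P3: Age <- Genotype <- SleepHours -> BMI <- Diet
  P4: Age <- Genotype -> Diet
That exhausts the simple backdoor paths. Count: 4.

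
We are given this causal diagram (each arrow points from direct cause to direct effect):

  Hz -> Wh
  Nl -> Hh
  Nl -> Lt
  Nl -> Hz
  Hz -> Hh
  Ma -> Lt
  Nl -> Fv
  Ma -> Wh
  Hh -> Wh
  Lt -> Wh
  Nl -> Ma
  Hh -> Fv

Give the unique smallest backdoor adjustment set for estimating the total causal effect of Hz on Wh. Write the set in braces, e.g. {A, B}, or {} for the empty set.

Variables eligible for adjustment (non-descendants of Hz, excluding Hz and Wh): {Lt, Ma, Nl}.
Backdoor paths from Hz to Wh:
  P1: Hz <- Nl -> Ma -> Lt -> Wh
  P2: Hz <- Nl -> Ma -> Wh
  P3: Hz <- Nl -> Lt <- Ma -> Wh
  P4: Hz <- Nl -> Lt -> Wh
  P5: Hz <- Nl -> Hh -> Wh
  P6: Hz <- Nl -> Fv <- Hh -> Wh
The empty set is not sufficient: P1 (Hz <- Nl -> Ma -> Lt -> Wh) has no collider blocking it and no conditioned non-collider, so it is open.
Try {Nl}:
  P1: blocked at fork node Nl ∈ conditioning set.
  P2: blocked at fork node Nl ∈ conditioning set.
  P3: blocked at fork node Nl ∈ conditioning set.
  P4: blocked at fork node Nl ∈ conditioning set.
  P5: blocked at fork node Nl ∈ conditioning set.
  P6: blocked at fork node Nl ∈ conditioning set.
{Nl} contains no descendant of Hz and blocks every backdoor path.
No other singleton works — e.g. {Ma} leaves P4 open — so {Nl} is the unique smallest valid adjustment set.

{Nl}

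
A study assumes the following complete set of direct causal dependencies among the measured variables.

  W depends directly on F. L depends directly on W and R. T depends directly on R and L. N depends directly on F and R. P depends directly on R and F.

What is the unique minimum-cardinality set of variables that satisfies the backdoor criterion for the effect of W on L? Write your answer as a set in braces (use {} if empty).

{}

Variables eligible for adjustment (non-descendants of W, excluding W and L): {F, N, P, R}.
Backdoor paths from W to L:
  P1: W <- F -> P <- R -> L
  P2: W <- F -> P <- R -> T <- L
  P3: W <- F -> N <- R -> L
  P4: W <- F -> N <- R -> T <- L
Each backdoor path contains an unconditioned collider, so every path is already blocked with the empty conditioning set:
  P1: blocked at collider P (neither it nor any descendant is in the conditioning set).
  P2: blocked at collider P (neither it nor any descendant is in the conditioning set).
  P3: blocked at collider N (neither it nor any descendant is in the conditioning set).
  P4: blocked at collider N (neither it nor any descendant is in the conditioning set).
The empty set is therefore the unique smallest valid set.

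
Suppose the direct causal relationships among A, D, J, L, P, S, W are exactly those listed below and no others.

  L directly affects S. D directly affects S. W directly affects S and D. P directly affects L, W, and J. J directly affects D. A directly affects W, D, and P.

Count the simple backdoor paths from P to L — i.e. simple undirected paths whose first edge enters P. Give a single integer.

A backdoor path from P to L is any simple undirected path whose first edge points into P (i.e. leaves P via a parent).
Parents of P: {A}.
Enumerating:
  P1: P <- A -> W -> D -> S <- L
  P2: P <- A -> W -> S <- L
  P3: P <- A -> D <- W -> S <- L
  P4: P <- A -> D -> S <- L
That exhausts the simple backdoor paths. Count: 4.

4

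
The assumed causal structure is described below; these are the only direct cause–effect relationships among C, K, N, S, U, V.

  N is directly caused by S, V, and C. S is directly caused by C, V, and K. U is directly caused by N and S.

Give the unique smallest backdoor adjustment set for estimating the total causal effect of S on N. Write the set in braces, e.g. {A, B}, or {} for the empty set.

{C, V}

Variables eligible for adjustment (non-descendants of S, excluding S and N): {C, K, V}.
Backdoor paths from S to N:
  P1: S <- V -> N
  P2: S <- C -> N
The empty set is not sufficient: P1 (S <- V -> N) has no collider blocking it and no conditioned non-collider, so it is open.
Try {C, V}:
  P1: blocked at fork node V ∈ conditioning set.
  P2: blocked at fork node C ∈ conditioning set.
{C, V} contains no descendant of S and blocks every backdoor path.
Every element of {C, V} is needed (dropping C leaves P2 open; dropping V leaves P1 open), so no proper subset is valid.
Among all size-2 subsets of the eligible variables, only {C, V} blocks every backdoor path, so it is the unique smallest valid adjustment set.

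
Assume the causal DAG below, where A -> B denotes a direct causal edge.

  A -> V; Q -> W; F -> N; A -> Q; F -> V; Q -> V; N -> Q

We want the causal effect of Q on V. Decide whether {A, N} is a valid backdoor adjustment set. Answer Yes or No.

Yes

Backdoor paths from Q to V (paths whose first edge points into Q):
  P1: Q <- A -> V
  P2: Q <- N <- F -> V
Condition 1 (no descendant of Q in the set): holds — descendants of Q are {V, W}; none are in {A, N}.
Condition 2 (every backdoor path blocked by {A, N}):
  P1: blocked at fork node A ∈ conditioning set.
  P2: blocked at chain node N ∈ conditioning set.
{A, N} satisfies the backdoor criterion.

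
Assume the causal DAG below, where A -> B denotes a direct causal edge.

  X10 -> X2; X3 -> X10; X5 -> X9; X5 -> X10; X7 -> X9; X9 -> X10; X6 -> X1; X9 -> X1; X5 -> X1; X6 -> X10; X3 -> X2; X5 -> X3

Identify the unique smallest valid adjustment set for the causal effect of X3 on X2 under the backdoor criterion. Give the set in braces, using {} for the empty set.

Variables eligible for adjustment (non-descendants of X3, excluding X3 and X2): {X1, X5, X6, X7, X9}.
Backdoor paths from X3 to X2:
  P1: X3 <- X5 -> X9 -> X1 <- X6 -> X10 -> X2
  P2: X3 <- X5 -> X9 -> X10 -> X2
  P3: X3 <- X5 -> X1 <- X6 -> X10 -> X2
  P4: X3 <- X5 -> X1 <- X9 -> X10 -> X2
  P5: X3 <- X5 -> X10 -> X2
The empty set is not sufficient: P2 (X3 <- X5 -> X9 -> X10 -> X2) has no collider blocking it and no conditioned non-collider, so it is open.
Try {X5}:
  P1: blocked at fork node X5 ∈ conditioning set.
  P2: blocked at fork node X5 ∈ conditioning set.
  P3: blocked at fork node X5 ∈ conditioning set.
  P4: blocked at fork node X5 ∈ conditioning set.
  P5: blocked at fork node X5 ∈ conditioning set.
{X5} contains no descendant of X3 and blocks every backdoor path.
No other singleton works — e.g. {X6} leaves P2 open — so {X5} is the unique smallest valid adjustment set.

{X5}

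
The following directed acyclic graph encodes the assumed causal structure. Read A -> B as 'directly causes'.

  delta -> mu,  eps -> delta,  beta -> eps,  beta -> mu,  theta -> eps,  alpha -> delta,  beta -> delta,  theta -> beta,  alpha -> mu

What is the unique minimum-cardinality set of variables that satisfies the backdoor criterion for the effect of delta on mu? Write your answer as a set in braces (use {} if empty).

Variables eligible for adjustment (non-descendants of delta, excluding delta and mu): {alpha, beta, eps, theta}.
Backdoor paths from delta to mu:
  P1: delta <- alpha -> mu
  P2: delta <- beta -> mu
  P3: delta <- eps <- theta -> beta -> mu
  P4: delta <- eps <- beta -> mu
The empty set is not sufficient: P1 (delta <- alpha -> mu) has no collider blocking it and no conditioned non-collider, so it is open.
Try {alpha, beta}:
  P1: blocked at fork node alpha ∈ conditioning set.
  P2: blocked at fork node beta ∈ conditioning set.
  P3: blocked at chain node beta ∈ conditioning set.
  P4: blocked at fork node beta ∈ conditioning set.
{alpha, beta} contains no descendant of delta and blocks every backdoor path.
Every element of {alpha, beta} is needed (dropping alpha leaves P1 open; dropping beta leaves P2 open), so no proper subset is valid.
Among all size-2 subsets of the eligible variables, only {alpha, beta} blocks every backdoor path, so it is the unique smallest valid adjustment set.

{alpha, beta}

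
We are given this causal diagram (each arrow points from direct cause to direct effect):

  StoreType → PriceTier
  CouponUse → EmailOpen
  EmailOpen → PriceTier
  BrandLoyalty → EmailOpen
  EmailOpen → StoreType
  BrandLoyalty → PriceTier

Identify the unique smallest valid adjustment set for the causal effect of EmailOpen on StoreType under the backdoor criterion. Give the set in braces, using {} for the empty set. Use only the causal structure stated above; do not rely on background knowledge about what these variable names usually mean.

{}

Variables eligible for adjustment (non-descendants of EmailOpen, excluding EmailOpen and StoreType): {BrandLoyalty, CouponUse}.
Backdoor paths from EmailOpen to StoreType:
  P1: EmailOpen <- BrandLoyalty -> PriceTier <- StoreType
Each backdoor path contains an unconditioned collider, so every path is already blocked with the empty conditioning set:
  P1: blocked at collider PriceTier (neither it nor any descendant is in the conditioning set).
The empty set is therefore the unique smallest valid set.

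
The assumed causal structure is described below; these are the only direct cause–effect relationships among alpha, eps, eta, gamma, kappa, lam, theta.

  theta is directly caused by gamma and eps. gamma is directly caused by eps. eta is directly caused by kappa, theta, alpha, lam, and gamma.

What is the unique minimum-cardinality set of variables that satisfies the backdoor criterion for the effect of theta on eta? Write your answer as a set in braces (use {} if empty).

{gamma}

Variables eligible for adjustment (non-descendants of theta, excluding theta and eta): {alpha, eps, gamma, kappa, lam}.
Backdoor paths from theta to eta:
  P1: theta <- eps -> gamma -> eta
  P2: theta <- gamma -> eta
The empty set is not sufficient: P1 (theta <- eps -> gamma -> eta) has no collider blocking it and no conditioned non-collider, so it is open.
Try {gamma}:
  P1: blocked at chain node gamma ∈ conditioning set.
  P2: blocked at fork node gamma ∈ conditioning set.
{gamma} contains no descendant of theta and blocks every backdoor path.
No other singleton works — e.g. {lam} leaves P1 open — so {gamma} is the unique smallest valid adjustment set.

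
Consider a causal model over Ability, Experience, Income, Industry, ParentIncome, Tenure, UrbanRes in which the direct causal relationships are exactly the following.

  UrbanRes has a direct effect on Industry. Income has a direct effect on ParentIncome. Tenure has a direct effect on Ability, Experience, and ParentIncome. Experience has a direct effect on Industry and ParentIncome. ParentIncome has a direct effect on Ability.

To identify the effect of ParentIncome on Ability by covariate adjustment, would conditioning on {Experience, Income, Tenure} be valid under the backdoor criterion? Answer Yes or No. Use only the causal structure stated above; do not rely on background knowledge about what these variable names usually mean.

Backdoor paths from ParentIncome to Ability (paths whose first edge points into ParentIncome):
  P1: ParentIncome <- Tenure -> Ability
  P2: ParentIncome <- Experience <- Tenure -> Ability
Condition 1 (no descendant of ParentIncome in the set): holds — descendants of ParentIncome are {Ability}; none are in {Experience, Income, Tenure}.
Condition 2 (every backdoor path blocked by {Experience, Income, Tenure}):
  P1: blocked at fork node Tenure ∈ conditioning set.
  P2: blocked at chain node Experience ∈ conditioning set.
{Experience, Income, Tenure} satisfies the backdoor criterion.

Yes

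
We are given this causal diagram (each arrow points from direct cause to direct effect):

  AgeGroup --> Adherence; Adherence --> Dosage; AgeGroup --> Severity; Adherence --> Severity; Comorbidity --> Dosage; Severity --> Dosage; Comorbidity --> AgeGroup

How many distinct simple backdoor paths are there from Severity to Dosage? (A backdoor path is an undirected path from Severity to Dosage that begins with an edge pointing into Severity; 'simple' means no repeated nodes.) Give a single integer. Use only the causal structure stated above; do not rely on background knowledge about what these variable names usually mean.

4

A backdoor path from Severity to Dosage is any simple undirected path whose first edge points into Severity (i.e. leaves Severity via a parent).
Parents of Severity: {Adherence, AgeGroup}.
Enumerating:
  P1: Severity <- AgeGroup <- Comorbidity -> Dosage
  P2: Severity <- AgeGroup -> Adherence -> Dosage
  P3: Severity <- Adherence <- AgeGroup <- Comorbidity -> Dosage
  P4: Severity <- Adherence -> Dosage
That exhausts the simple backdoor paths. Count: 4.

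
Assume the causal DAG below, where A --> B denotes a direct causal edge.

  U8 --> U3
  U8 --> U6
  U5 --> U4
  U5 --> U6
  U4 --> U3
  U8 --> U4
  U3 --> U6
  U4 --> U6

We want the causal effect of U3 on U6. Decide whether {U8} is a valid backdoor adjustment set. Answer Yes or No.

Backdoor paths from U3 to U6 (paths whose first edge points into U3):
  P1: U3 <- U8 -> U4 <- U5 -> U6
  P2: U3 <- U8 -> U4 -> U6
  P3: U3 <- U8 -> U6
  P4: U3 <- U4 <- U8 -> U6
  P5: U3 <- U4 <- U5 -> U6
  P6: U3 <- U4 -> U6
Condition 1 (no descendant of U3 in the set): holds — descendants of U3 are {U6}; none are in {U8}.
Condition 2 (every backdoor path blocked by {U8}):
  P1: blocked at fork node U8 ∈ conditioning set.
  P2: blocked at fork node U8 ∈ conditioning set.
  P3: blocked at fork node U8 ∈ conditioning set.
  P4: blocked at fork node U8 ∈ conditioning set.
  P5: open — no interior node is in the conditioning set.
  P6: open — no interior node is in the conditioning set.
{U8} does not satisfy the backdoor criterion.

No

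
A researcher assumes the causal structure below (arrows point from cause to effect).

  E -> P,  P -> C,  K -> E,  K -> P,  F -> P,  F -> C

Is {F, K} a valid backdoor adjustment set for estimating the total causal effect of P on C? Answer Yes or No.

Yes

Backdoor paths from P to C (paths whose first edge points into P):
  P1: P <- F -> C
Condition 1 (no descendant of P in the set): holds — descendants of P are {C}; none are in {F, K}.
Condition 2 (every backdoor path blocked by {F, K}):
  P1: blocked at fork node F ∈ conditioning set.
{F, K} satisfies the backdoor criterion.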